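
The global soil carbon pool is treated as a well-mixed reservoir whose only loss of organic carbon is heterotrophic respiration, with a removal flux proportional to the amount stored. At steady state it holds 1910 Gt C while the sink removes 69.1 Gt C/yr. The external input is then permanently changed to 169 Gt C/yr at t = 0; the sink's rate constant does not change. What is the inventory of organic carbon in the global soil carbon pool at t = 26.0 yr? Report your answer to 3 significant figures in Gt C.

3590 Gt C

The sink rate constant is k = F₀/M₀ = 69.1/1910 = 0.03618 yr⁻¹.
Solving dM/dt = F₁ − kM with M(0) = M₀ gives M(t) = F₁/k + (M₀ − F₁/k)·e^(−kt).
F₁/k = 169/0.03618 = 4671.3 Gt C; kt = 0.03618 × 26.0 = 0.9406, e^(−kt) = 0.3904.
M(26.0) = 4671.3 + (1910 − 4671.3) × 0.3904 = 4671.3 − 1078 = 3593.4 Gt C.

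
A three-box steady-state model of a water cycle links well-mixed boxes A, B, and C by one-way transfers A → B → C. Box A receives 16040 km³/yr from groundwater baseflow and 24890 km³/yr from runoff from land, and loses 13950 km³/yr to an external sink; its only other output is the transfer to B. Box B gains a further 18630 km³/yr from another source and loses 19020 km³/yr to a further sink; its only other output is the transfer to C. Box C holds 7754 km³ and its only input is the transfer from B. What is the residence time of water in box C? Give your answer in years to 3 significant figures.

Box A: F(A→B) = (16040 + 24890) − 13950 = 26980 km³/yr.
Box B: F(B→C) = (26980 + 18630) − 19020 = 26590 km³/yr.
Box C throughput = its input = 26590 km³/yr; τ = 7754 / 26590 = 0.2916 yr.

0.292 yr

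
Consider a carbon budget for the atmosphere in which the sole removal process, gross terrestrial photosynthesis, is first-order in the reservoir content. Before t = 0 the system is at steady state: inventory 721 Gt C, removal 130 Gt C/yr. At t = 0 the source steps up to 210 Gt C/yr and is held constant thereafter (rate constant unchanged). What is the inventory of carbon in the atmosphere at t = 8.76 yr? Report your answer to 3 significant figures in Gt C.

τ = M₀/F₀ = 721/130 = 5.546 yr; rate constant k = 1/τ.
New steady state M_∞ = F₁/k = F₁·τ = 210 × 5.546 = 1164.7 Gt C.
M(t) = M_∞ + (M₀ − M_∞)·e^(−t/τ); t/τ = 8.76/5.546 = 1.579, so e^(−t/τ) = 0.2061.
M(t) = 1164.7 − 443.7 × 0.2061 = 1073.3 Gt C.

1070 Gt C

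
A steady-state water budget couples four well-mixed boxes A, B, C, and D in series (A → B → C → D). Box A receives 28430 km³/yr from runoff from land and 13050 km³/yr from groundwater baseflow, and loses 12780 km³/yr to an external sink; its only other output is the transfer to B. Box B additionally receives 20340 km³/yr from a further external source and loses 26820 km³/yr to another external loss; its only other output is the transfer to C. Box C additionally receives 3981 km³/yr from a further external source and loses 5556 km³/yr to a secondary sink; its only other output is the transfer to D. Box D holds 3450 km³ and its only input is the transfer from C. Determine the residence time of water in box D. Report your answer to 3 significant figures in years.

0.167 yr

Box A: F(A→B) = (28430 + 13050) − 12780 = 28700 km³/yr.
Box B: F(B→C) = (28700 + 20340) − 26820 = 22220 km³/yr.
Box C: F(C→D) = (22220 + 3981) − 5556 = 20645 km³/yr.
Box D throughput = its input = 20645 km³/yr; τ = 3450 / 20645 = 0.1671 yr.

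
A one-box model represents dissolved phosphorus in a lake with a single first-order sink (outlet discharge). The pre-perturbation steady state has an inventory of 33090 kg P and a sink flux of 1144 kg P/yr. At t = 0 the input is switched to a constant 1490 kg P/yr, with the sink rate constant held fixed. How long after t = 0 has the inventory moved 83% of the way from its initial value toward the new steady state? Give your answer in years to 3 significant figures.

τ = M₀/F₀ = 33090/1144 = 28.92 yr.
The remaining gap fraction is e^(−t/τ); 83% covered ⇒ e^(−t/τ) = 0.170.
t = −τ ln(0.170) = 28.92 × 1.772 = 51.25 yr.

51.3 yr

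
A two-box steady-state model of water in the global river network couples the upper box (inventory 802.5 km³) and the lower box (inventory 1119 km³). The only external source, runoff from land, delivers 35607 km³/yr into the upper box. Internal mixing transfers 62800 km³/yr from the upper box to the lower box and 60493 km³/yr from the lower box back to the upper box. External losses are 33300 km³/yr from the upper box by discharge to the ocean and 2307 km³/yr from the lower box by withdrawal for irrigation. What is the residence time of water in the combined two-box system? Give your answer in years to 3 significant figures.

For the system as a whole, the A↔B exchange is internal and contributes nothing to the throughput; only the external sinks remove mass.
M_total = 802.5 + 1119 = 1921.5 km³.
ΣF_external_out = 33300 + 2307 = 35607 km³/yr.
τ = M_total / ΣF_ext = 1921.5 / 35607 = 0.05396 yr.

0.0540 yr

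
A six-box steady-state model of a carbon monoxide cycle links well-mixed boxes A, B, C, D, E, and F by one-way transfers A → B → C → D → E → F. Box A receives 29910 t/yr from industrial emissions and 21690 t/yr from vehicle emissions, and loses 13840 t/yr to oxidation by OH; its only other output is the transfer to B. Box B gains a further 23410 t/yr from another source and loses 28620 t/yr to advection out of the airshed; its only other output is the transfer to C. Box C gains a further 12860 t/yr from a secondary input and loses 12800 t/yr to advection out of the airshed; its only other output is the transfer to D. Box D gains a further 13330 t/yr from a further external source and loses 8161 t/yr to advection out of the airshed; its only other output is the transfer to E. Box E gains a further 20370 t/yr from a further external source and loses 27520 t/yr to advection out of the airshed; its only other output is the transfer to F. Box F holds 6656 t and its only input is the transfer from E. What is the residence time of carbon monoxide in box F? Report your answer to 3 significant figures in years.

Box A: F(A→B) = (29910 + 21690) − 13840 = 37760 t/yr.
Box B: F(B→C) = (37760 + 23410) − 28620 = 32550 t/yr.
Box C: F(C→D) = (32550 + 12860) − 12800 = 32610 t/yr.
Box D: F(D→E) = (32610 + 13330) − 8161 = 37779 t/yr.
Box E: F(E→F) = (37779 + 20370) − 27520 = 30629 t/yr.
Box F throughput = its input = 30629 t/yr; τ = 6656 / 30629 = 0.2173 yr.

0.217 yr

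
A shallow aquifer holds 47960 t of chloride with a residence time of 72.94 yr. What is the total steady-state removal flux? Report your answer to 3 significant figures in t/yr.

F = M / τ = 47960 / 72.94 = 657.5 t/yr.

658 t/yr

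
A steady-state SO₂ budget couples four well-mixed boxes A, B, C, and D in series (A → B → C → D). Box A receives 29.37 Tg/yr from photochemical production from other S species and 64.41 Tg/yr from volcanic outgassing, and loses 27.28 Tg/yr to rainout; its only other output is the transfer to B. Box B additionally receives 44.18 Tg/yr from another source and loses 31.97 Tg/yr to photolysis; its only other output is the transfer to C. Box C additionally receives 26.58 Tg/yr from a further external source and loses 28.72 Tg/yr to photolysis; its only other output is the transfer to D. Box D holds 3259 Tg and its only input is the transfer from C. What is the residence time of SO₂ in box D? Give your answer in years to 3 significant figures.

Box A: F(A→B) = (29.37 + 64.41) − 27.28 = 66.500 Tg/yr.
Box B: F(B→C) = (66.500 + 44.18) − 31.97 = 78.710 Tg/yr.
Box C: F(C→D) = (78.710 + 26.58) − 28.72 = 76.570 Tg/yr.
Box D throughput = its input = 76.570 Tg/yr; τ = 3259 / 76.570 = 42.56 yr.

42.6 yr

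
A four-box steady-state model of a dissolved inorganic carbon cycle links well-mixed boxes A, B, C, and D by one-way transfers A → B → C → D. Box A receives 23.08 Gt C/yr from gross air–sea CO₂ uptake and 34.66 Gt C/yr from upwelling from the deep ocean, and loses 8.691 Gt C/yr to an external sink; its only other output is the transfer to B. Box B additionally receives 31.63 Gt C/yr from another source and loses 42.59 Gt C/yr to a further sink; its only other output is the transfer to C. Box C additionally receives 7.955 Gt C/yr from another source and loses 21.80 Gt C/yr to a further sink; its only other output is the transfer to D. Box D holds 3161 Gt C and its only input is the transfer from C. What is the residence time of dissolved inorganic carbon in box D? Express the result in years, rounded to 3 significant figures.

Box A: F(A→B) = (23.08 + 34.66) − 8.691 = 49.049 Gt C/yr.
Box B: F(B→C) = (49.049 + 31.63) − 42.59 = 38.089 Gt C/yr.
Box C: F(C→D) = (38.089 + 7.955) − 21.80 = 24.244 Gt C/yr.
Box D throughput = its input = 24.244 Gt C/yr; τ = 3161 / 24.244 = 130.4 yr.

130 yr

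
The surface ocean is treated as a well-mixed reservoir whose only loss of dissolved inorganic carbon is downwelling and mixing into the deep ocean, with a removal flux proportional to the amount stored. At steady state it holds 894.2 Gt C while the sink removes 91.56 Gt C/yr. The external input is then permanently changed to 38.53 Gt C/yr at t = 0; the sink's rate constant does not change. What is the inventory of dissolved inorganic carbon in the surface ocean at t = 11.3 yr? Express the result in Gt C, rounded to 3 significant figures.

539 Gt C

τ = M₀/F₀ = 894.2/91.56 = 9.766 yr; rate constant k = 1/τ.
New steady state M_∞ = F₁/k = F₁·τ = 38.53 × 9.766 = 376.29 Gt C.
M(t) = M_∞ + (M₀ − M_∞)·e^(−t/τ); t/τ = 11.3/9.766 = 1.157, so e^(−t/τ) = 0.3144.
M(t) = 376.29 + 517.9 × 0.3144 = 539.13 Gt C.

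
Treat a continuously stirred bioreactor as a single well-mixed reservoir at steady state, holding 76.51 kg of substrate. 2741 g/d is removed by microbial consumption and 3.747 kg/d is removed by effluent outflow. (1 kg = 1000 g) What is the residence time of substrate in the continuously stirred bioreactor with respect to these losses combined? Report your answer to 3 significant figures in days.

Convert the microbial consumption flux: 2741 g/d = 2.741 kg/d.
Total removal = 2.741 + 3.747 = 6.4880 kg/d.
τ = M / ΣF_out = 76.51 / 6.4880 = 11.79 d.

11.8 d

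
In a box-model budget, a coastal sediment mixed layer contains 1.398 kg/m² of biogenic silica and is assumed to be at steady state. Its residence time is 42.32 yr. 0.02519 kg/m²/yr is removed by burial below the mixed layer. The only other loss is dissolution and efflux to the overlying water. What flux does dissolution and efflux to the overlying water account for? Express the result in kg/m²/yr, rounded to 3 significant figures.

Total removal F = M/τ = 1.398 / 42.32 = 0.03303 kg/m²/yr.
Dissolution and efflux to the overlying water = F − (0.02519) = 0.03303 − 0.02519 = 0.007844 kg/m²/yr.

0.00784 kg/m²/yr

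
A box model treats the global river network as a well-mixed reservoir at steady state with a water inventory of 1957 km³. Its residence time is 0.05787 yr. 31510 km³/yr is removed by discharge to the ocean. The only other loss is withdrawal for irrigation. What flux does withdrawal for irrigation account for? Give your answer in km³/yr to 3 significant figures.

Total removal F = M/τ = 1957 / 0.05787 = 33820 km³/yr.
Withdrawal for irrigation = F − (31510) = 33820 − 31510 = 2307 km³/yr.

2310 km³/yr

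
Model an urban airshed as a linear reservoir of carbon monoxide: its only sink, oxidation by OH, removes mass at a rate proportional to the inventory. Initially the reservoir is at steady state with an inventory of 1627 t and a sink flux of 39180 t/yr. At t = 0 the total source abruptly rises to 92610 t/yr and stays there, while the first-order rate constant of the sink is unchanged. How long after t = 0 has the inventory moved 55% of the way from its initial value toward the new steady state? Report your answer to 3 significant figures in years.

0.0332 yr

τ = M₀/F₀ = 1627/39180 = 0.04153 yr.
The remaining gap fraction is e^(−t/τ); 55% covered ⇒ e^(−t/τ) = 0.450.
t = −τ ln(0.450) = 0.04153 × 0.7985 = 0.03316 yr.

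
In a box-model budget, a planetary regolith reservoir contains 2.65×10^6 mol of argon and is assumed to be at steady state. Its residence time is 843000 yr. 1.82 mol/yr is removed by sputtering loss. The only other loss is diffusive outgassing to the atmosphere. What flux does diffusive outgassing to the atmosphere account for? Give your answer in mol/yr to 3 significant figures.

1.32 mol/yr

Total removal F = M/τ = 2.65×10^6 / 843000 = 3.144 mol/yr.
Diffusive outgassing to the atmosphere = F − (1.82) = 3.144 − 1.820 = 1.324 mol/yr.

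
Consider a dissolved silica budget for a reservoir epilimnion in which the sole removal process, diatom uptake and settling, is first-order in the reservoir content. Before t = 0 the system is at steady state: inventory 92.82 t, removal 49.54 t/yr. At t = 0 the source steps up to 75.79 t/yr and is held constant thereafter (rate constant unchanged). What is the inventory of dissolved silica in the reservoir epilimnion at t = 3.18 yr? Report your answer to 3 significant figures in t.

Residence time τ = M₀/F₀ = 1.874 yr. The eventual steady state is M_∞ = M₀·(F₁/F₀) = 92.82 × 75.79/49.54 = 142.00 t.
The anomaly ΔM(t) = M(t) − M_∞ decays as ΔM₀·e^(−t/τ) with ΔM₀ = 92.82 − 142.00 = −49.18 t.
At t = 3.18 yr, e^(−t/τ) = e^(−1.697) = 0.1832, so ΔM = −9.010 t and M = 142.00 − 9.010 = 132.99 t.

133 t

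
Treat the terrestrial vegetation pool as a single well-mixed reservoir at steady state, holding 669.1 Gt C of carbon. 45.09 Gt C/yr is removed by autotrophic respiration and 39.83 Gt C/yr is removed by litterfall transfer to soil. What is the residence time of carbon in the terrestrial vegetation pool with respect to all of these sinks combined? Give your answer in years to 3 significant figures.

7.88 yr

Total removal flux = 45.09 + 39.83 = 84.920 Gt C/yr.
τ = M / ΣF_out = 669.1 / 84.920 = 7.879 yr.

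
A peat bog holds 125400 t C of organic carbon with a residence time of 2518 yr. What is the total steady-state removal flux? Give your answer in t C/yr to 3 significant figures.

49.8 t C/yr

F = M / τ = 125400 / 2518 = 49.80 t C/yr.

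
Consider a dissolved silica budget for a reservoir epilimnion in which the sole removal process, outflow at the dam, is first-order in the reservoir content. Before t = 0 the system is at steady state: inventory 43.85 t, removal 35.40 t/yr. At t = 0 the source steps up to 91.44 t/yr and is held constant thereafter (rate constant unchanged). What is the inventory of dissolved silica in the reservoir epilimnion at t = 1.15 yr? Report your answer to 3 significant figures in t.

85.8 t

τ = M₀/F₀ = 43.85/35.40 = 1.239 yr; rate constant k = 1/τ.
New steady state M_∞ = F₁/k = F₁·τ = 91.44 × 1.239 = 113.27 t.
M(t) = M_∞ + (M₀ − M_∞)·e^(−t/τ); t/τ = 1.15/1.239 = 0.9284, so e^(−t/τ) = 0.3952.
M(t) = 113.27 − 69.42 × 0.3952 = 85.834 t.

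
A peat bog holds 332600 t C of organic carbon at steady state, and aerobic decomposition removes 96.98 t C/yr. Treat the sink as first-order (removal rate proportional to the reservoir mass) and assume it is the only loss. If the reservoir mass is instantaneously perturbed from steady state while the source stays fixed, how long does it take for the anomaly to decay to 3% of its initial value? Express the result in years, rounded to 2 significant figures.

12000 yr

For a linear reservoir the anomaly decays as exp(−t/τ) with τ = M/F = 332600/96.98 = 3430 yr.
exp(−t/τ) = 0.03 ⇒ t = −τ ln(0.03) = 3430 × 3.507 = 12030 yr.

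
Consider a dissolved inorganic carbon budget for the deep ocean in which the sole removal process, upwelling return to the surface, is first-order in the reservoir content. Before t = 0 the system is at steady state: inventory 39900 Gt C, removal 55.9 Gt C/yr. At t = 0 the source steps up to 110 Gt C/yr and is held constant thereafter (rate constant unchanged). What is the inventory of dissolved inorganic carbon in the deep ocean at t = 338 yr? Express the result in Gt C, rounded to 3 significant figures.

The sink rate constant is k = F₀/M₀ = 55.9/39900 = 0.001401 yr⁻¹.
Solving dM/dt = F₁ − kM with M(0) = M₀ gives M(t) = F₁/k + (M₀ − F₁/k)·e^(−kt).
F₁/k = 110/0.001401 = 78515 Gt C; kt = 0.001401 × 338 = 0.4735, e^(−kt) = 0.6228.
M(338) = 78515 + (39900 − 78515) × 0.6228 = 78515 − 24050 = 54466 Gt C.

54500 Gt C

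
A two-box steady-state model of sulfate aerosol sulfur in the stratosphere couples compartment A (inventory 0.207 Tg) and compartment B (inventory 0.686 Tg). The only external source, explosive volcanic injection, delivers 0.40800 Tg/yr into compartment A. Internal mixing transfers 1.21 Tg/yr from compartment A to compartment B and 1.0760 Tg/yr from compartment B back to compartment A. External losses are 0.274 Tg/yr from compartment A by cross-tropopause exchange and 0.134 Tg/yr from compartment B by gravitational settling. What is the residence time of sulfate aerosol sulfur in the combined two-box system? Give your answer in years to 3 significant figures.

2.19 yr

Residence time in the combined system uses the total inventory and the total *external* removal — internal exchanges between the two boxes cancel.
M_total = 0.207 + 0.686 = 0.89300 Tg.
ΣF_external_out = 0.274 + 0.134 = 0.40800 Tg/yr.
τ = M_total / ΣF_ext = 0.89300 / 0.40800 = 2.189 yr.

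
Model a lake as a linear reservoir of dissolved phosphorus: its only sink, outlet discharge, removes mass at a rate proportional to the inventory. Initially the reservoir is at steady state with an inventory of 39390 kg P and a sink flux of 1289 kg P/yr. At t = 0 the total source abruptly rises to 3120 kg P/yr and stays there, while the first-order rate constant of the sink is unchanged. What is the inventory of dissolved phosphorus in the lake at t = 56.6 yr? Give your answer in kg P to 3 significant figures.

86600 kg P

τ = M₀/F₀ = 39390/1289 = 30.56 yr; rate constant k = 1/τ.
New steady state M_∞ = F₁/k = F₁·τ = 3120 × 30.56 = 95343 kg P.
M(t) = M_∞ + (M₀ − M_∞)·e^(−t/τ); t/τ = 56.6/30.56 = 1.852, so e^(−t/τ) = 0.1569.
M(t) = 95343 − 55950 × 0.1569 = 86564 kg P.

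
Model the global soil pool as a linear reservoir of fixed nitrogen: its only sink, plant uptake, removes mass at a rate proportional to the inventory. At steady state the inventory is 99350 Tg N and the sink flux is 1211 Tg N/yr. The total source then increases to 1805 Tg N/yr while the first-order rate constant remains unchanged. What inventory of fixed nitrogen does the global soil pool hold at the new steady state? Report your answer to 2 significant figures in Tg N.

150000 Tg N

Rate constant k = F/M = 1211 / 99350 = 0.01219 yr⁻¹.
At the new steady state, source = k·M_new ⇒ M_new = 1805 / 0.01219 = 148100 Tg N.
(Equivalently M_new = M × F_new/F_old = 99350 × 1805/1211.)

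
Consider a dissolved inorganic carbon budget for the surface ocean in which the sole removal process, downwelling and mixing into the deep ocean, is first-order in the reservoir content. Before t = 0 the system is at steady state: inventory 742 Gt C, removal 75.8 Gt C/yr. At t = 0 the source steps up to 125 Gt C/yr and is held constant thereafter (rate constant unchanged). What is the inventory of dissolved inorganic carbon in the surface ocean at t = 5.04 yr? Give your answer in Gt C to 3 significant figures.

936 Gt C

τ = M₀/F₀ = 742/75.8 = 9.789 yr; rate constant k = 1/τ.
New steady state M_∞ = F₁/k = F₁·τ = 125 × 9.789 = 1223.6 Gt C.
M(t) = M_∞ + (M₀ − M_∞)·e^(−t/τ); t/τ = 5.04/9.789 = 0.5149, so e^(−t/τ) = 0.5976.
M(t) = 1223.6 − 481.6 × 0.5976 = 935.81 Gt C.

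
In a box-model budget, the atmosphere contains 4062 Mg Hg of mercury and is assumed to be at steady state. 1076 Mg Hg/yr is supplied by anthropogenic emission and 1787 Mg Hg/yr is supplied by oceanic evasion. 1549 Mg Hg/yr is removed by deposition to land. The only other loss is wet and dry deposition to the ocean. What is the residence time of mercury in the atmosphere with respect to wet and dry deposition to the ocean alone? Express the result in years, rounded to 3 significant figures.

At steady state ΣF_in = ΣF_out.
ΣF_in = 1076 + 1787 = 2863.0 Mg Hg/yr.
Wet and dry deposition to the ocean flux = ΣF_in − (1549) = 2863.0 − 1549 = 1314 Mg Hg/yr.
τ = M / F = 4062 / 1314 = 3.091 yr.

3.09 yr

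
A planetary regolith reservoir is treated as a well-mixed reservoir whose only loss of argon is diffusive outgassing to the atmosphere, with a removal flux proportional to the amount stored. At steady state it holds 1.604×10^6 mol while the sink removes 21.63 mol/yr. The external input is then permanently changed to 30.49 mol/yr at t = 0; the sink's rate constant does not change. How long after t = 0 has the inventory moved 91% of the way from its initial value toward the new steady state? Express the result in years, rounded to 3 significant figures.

179000 yr

τ = M₀/F₀ = 1.604×10^6/21.63 = 74160 yr.
The remaining gap fraction is e^(−t/τ); 91% covered ⇒ e^(−t/τ) = 0.0900.
t = −τ ln(0.0900) = 74160 × 2.408 = 178600 yr.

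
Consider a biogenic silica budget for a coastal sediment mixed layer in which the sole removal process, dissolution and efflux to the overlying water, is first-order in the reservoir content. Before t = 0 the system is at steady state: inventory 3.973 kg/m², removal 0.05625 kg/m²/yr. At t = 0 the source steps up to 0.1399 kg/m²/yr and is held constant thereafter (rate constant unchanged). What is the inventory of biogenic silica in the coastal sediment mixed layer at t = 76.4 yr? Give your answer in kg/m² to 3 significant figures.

7.88 kg/m²

Residence time τ = M₀/F₀ = 70.63 yr. The eventual steady state is M_∞ = M₀·(F₁/F₀) = 3.973 × 0.1399/0.05625 = 9.8813 kg/m².
The anomaly ΔM(t) = M(t) − M_∞ decays as ΔM₀·e^(−t/τ) with ΔM₀ = 3.973 − 9.8813 = −5.908 kg/m².
At t = 76.4 yr, e^(−t/τ) = e^(−1.082) = 0.3390, so ΔM = −2.003 kg/m² and M = 9.8813 − 2.003 = 7.8782 kg/m².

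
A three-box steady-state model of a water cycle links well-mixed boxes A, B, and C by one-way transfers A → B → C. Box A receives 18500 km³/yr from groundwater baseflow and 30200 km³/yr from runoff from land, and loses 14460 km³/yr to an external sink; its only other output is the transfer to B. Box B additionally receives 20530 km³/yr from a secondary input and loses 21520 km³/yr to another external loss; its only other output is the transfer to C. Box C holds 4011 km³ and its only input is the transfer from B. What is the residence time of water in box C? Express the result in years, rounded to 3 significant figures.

0.121 yr

Box A: F(A→B) = (18500 + 30200) − 14460 = 34240 km³/yr.
Box B: F(B→C) = (34240 + 20530) − 21520 = 33250 km³/yr.
Box C throughput = its input = 33250 km³/yr; τ = 4011 / 33250 = 0.1206 yr.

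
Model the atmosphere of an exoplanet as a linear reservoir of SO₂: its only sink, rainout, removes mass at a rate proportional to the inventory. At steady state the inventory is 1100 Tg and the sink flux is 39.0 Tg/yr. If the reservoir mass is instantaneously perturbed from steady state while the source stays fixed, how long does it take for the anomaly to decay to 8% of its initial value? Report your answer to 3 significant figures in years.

71.2 yr

For a linear reservoir the anomaly decays as exp(−t/τ) with τ = M/F = 1100/39.0 = 28.21 yr.
exp(−t/τ) = 0.08 ⇒ t = −τ ln(0.08) = 28.21 × 2.526 = 71.24 yr.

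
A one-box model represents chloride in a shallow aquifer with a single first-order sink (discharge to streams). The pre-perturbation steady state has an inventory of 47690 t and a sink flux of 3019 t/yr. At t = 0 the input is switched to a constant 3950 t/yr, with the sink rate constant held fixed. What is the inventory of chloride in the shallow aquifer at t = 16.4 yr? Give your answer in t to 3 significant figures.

57200 t

Residence time τ = M₀/F₀ = 15.80 yr. The eventual steady state is M_∞ = M₀·(F₁/F₀) = 47690 × 3950/3019 = 62397 t.
The anomaly ΔM(t) = M(t) − M_∞ decays as ΔM₀·e^(−t/τ) with ΔM₀ = 47690 − 62397 = −14710 t.
At t = 16.4 yr, e^(−t/τ) = e^(−1.038) = 0.3541, so ΔM = −5208 t and M = 62397 − 5208 = 57189 t.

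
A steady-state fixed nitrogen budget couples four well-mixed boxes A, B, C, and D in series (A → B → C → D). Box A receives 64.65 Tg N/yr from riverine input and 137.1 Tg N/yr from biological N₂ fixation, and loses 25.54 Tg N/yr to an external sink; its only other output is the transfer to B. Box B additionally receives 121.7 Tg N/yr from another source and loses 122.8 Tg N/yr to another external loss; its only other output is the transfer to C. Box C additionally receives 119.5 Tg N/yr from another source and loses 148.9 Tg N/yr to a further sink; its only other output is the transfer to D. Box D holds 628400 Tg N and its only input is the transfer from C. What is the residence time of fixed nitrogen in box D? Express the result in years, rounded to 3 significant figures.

4310 yr

Box A: F(A→B) = (64.65 + 137.1) − 25.54 = 176.21 Tg N/yr.
Box B: F(B→C) = (176.21 + 121.7) − 122.8 = 175.11 Tg N/yr.
Box C: F(C→D) = (175.11 + 119.5) − 148.9 = 145.71 Tg N/yr.
Box D throughput = its input = 145.71 Tg N/yr; τ = 628400 / 145.71 = 4313 yr.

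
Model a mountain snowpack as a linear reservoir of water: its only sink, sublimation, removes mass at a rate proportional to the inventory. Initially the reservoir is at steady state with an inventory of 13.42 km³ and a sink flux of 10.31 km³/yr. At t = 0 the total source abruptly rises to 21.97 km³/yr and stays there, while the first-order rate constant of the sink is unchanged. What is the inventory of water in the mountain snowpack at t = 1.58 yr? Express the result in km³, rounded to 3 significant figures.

24.1 km³

Residence time τ = M₀/F₀ = 1.302 yr. The eventual steady state is M_∞ = M₀·(F₁/F₀) = 13.42 × 21.97/10.31 = 28.597 km³.
The anomaly ΔM(t) = M(t) − M_∞ decays as ΔM₀·e^(−t/τ) with ΔM₀ = 13.42 − 28.597 = −15.18 km³.
At t = 1.58 yr, e^(−t/τ) = e^(−1.214) = 0.2971, so ΔM = −4.508 km³ and M = 28.597 − 4.508 = 24.089 km³.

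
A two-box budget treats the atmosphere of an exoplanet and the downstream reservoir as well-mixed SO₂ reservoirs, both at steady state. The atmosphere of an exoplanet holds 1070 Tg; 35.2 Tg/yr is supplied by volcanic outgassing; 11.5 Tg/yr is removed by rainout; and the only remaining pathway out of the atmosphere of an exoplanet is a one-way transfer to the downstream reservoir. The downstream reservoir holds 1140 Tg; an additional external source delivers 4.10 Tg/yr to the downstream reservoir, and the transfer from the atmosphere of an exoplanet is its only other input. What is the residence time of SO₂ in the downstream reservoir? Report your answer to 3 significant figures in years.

41.0 yr

Balance the atmosphere of an exoplanet: ΣF_in = 35.200 Tg/yr.
Transfer to the downstream reservoir = ΣF_in − (11.5) = 23.700 Tg/yr.
Total input to the downstream reservoir = 23.700 + 4.10 = 27.800 Tg/yr; at steady state this equals its total output.
τ = M / F = 1140 / 27.800 = 41.01 yr.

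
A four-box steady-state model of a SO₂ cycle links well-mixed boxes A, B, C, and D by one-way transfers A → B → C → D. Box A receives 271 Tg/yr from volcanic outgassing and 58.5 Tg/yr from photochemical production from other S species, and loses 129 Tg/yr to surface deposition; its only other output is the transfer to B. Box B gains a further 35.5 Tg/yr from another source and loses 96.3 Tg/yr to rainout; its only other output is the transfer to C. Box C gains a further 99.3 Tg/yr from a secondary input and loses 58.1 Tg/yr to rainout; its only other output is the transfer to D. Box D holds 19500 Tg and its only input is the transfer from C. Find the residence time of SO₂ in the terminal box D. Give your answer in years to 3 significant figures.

Box A: F(A→B) = (271 + 58.5) − 129 = 200.50 Tg/yr.
Box B: F(B→C) = (200.50 + 35.5) − 96.3 = 139.70 Tg/yr.
Box C: F(C→D) = (139.70 + 99.3) − 58.1 = 180.90 Tg/yr.
Box D throughput = its input = 180.90 Tg/yr; τ = 19500 / 180.90 = 107.8 yr.

108 yr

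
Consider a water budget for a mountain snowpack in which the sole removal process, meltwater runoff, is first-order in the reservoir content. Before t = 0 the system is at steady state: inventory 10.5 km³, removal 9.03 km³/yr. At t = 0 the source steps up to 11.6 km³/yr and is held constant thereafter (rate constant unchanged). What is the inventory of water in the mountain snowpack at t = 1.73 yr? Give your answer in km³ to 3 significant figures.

The sink rate constant is k = F₀/M₀ = 9.03/10.5 = 0.8600 yr⁻¹.
Solving dM/dt = F₁ − kM with M(0) = M₀ gives M(t) = F₁/k + (M₀ − F₁/k)·e^(−kt).
F₁/k = 11.6/0.8600 = 13.488 km³; kt = 0.8600 × 1.73 = 1.488, e^(−kt) = 0.2259.
M(1.73) = 13.488 + (10.5 − 13.488) × 0.2259 = 13.488 − 0.6750 = 12.813 km³.

12.8 km³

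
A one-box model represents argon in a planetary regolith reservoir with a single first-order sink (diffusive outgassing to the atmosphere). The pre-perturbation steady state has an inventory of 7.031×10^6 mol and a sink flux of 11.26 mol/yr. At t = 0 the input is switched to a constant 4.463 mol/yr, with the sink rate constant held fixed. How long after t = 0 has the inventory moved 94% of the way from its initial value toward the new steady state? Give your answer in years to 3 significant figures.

1.76×10^6 yr

τ = M₀/F₀ = 7.031×10^6/11.26 = 624400 yr.
The remaining gap fraction is e^(−t/τ); 94% covered ⇒ e^(−t/τ) = 0.0600.
t = −τ ln(0.0600) = 624400 × 2.813 = 1.757×10^6 yr.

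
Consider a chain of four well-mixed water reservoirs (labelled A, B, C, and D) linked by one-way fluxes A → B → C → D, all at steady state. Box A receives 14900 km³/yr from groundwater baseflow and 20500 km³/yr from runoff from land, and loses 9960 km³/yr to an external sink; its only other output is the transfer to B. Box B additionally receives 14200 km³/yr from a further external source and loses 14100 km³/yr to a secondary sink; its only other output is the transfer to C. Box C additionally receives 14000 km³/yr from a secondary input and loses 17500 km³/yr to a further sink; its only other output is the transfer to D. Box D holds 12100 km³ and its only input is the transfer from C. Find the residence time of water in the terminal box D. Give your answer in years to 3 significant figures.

Box A: F(A→B) = (14900 + 20500) − 9960 = 25440 km³/yr.
Box B: F(B→C) = (25440 + 14200) − 14100 = 25540 km³/yr.
Box C: F(C→D) = (25540 + 14000) − 17500 = 22040 km³/yr.
Box D throughput = its input = 22040 km³/yr; τ = 12100 / 22040 = 0.5490 yr.

0.549 yr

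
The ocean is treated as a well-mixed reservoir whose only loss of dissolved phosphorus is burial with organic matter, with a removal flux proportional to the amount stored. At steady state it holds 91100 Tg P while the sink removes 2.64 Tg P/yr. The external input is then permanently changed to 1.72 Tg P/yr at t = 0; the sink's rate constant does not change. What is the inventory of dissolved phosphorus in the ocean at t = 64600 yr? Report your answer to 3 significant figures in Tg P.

The sink rate constant is k = F₀/M₀ = 2.64/91100 = 2.898×10^-5 yr⁻¹.
Solving dM/dt = F₁ − kM with M(0) = M₀ gives M(t) = F₁/k + (M₀ − F₁/k)·e^(−kt).
F₁/k = 1.72/2.898×10^-5 = 59353 Tg P; kt = 2.898×10^-5 × 64600 = 1.872, e^(−kt) = 0.1538.
M(64600) = 59353 + (91100 − 59353) × 0.1538 = 59353 + 4883 = 64236 Tg P.

64200 Tg P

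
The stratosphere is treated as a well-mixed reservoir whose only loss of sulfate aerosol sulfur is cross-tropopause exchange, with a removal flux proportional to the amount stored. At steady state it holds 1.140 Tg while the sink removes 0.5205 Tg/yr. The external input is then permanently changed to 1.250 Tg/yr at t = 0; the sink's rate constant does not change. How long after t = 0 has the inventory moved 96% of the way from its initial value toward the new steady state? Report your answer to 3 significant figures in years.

τ = M₀/F₀ = 1.140/0.5205 = 2.190 yr.
The remaining gap fraction is e^(−t/τ); 96% covered ⇒ e^(−t/τ) = 0.0400.
t = −τ ln(0.0400) = 2.190 × 3.219 = 7.050 yr.

7.05 yr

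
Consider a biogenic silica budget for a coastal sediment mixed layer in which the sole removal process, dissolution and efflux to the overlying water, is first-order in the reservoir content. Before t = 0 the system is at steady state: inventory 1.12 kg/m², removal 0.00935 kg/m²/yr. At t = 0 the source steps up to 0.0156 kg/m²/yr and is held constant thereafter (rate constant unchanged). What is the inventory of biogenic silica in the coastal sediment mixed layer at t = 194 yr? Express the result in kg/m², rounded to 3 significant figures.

τ = M₀/F₀ = 1.12/0.00935 = 119.8 yr; rate constant k = 1/τ.
New steady state M_∞ = F₁/k = F₁·τ = 0.0156 × 119.8 = 1.8687 kg/m².
M(t) = M_∞ + (M₀ − M_∞)·e^(−t/τ); t/τ = 194/119.8 = 1.620, so e^(−t/τ) = 0.1980.
M(t) = 1.8687 − 0.7487 × 0.1980 = 1.7204 kg/m².

1.72 kg/m²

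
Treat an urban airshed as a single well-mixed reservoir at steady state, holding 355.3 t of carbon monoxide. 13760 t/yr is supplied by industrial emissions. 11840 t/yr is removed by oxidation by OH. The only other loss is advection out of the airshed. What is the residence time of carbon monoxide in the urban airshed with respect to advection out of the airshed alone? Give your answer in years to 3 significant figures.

0.185 yr

At steady state ΣF_in = ΣF_out.
ΣF_in = 13760 t/yr.
Advection out of the airshed flux = ΣF_in − (11840) = 13760 − 11840 = 1920 t/yr.
τ = M / F = 355.3 / 1920 = 0.1851 yr.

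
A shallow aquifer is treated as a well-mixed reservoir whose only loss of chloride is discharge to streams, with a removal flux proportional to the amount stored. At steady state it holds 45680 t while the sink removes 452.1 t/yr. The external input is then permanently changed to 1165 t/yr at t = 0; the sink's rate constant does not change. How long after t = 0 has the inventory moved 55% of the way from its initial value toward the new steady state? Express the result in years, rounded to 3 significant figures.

80.7 yr

τ = M₀/F₀ = 45680/452.1 = 101.0 yr.
The remaining gap fraction is e^(−t/τ); 55% covered ⇒ e^(−t/τ) = 0.450.
t = −τ ln(0.450) = 101.0 × 0.7985 = 80.68 yr.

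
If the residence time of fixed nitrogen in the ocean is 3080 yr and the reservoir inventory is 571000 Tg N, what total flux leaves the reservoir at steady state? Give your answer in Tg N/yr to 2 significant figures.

190 Tg N/yr

F = M / τ = 571000 / 3080 = 185.4 Tg N/yr.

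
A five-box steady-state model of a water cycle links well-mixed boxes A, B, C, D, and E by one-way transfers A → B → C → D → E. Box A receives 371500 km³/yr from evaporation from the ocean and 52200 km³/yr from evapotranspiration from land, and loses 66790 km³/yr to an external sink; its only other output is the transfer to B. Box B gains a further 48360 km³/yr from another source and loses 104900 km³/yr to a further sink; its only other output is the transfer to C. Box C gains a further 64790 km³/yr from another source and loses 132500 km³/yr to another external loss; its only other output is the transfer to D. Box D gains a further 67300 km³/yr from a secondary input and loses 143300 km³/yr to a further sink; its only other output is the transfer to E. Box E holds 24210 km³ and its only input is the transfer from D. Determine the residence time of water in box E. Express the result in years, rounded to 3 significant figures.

Box A: F(A→B) = (371500 + 52200) − 66790 = 356910 km³/yr.
Box B: F(B→C) = (356910 + 48360) − 104900 = 300370 km³/yr.
Box C: F(C→D) = (300370 + 64790) − 132500 = 232660 km³/yr.
Box D: F(D→E) = (232660 + 67300) − 143300 = 156660 km³/yr.
Box E throughput = its input = 156660 km³/yr; τ = 24210 / 156660 = 0.1545 yr.

0.155 yr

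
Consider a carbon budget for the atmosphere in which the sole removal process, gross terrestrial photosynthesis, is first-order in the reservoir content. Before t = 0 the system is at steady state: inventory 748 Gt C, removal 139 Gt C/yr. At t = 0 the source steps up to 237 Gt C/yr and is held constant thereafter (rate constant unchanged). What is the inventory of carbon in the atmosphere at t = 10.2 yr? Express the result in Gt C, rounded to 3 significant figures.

1200 Gt C

The sink rate constant is k = F₀/M₀ = 139/748 = 0.1858 yr⁻¹.
Solving dM/dt = F₁ − kM with M(0) = M₀ gives M(t) = F₁/k + (M₀ − F₁/k)·e^(−kt).
F₁/k = 237/0.1858 = 1275.4 Gt C; kt = 0.1858 × 10.2 = 1.895, e^(−kt) = 0.1503.
M(10.2) = 1275.4 + (748 − 1275.4) × 0.1503 = 1275.4 − 79.24 = 1196.1 Gt C.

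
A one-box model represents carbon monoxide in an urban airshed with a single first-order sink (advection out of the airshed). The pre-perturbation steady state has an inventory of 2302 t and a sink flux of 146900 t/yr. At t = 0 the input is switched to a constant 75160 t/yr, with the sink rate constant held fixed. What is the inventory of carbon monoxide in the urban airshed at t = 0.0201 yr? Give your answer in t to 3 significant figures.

1490 t

The sink rate constant is k = F₀/M₀ = 146900/2302 = 63.81 yr⁻¹.
Solving dM/dt = F₁ − kM with M(0) = M₀ gives M(t) = F₁/k + (M₀ − F₁/k)·e^(−kt).
F₁/k = 75160/63.81 = 1177.8 t; kt = 63.81 × 0.0201 = 1.283, e^(−kt) = 0.2773.
M(0.0201) = 1177.8 + (2302 − 1177.8) × 0.2773 = 1177.8 + 311.7 = 1489.5 t.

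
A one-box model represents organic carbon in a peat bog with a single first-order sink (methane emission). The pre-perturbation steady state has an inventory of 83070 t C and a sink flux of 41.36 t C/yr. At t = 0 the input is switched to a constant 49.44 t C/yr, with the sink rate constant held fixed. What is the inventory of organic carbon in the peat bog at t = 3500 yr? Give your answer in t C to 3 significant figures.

τ = M₀/F₀ = 83070/41.36 = 2008 yr; rate constant k = 1/τ.
New steady state M_∞ = F₁/k = F₁·τ = 49.44 × 2008 = 99298 t C.
M(t) = M_∞ + (M₀ − M_∞)·e^(−t/τ); t/τ = 3500/2008 = 1.743, so e^(−t/τ) = 0.1751.
M(t) = 99298 − 16230 × 0.1751 = 96457 t C.

96500 t C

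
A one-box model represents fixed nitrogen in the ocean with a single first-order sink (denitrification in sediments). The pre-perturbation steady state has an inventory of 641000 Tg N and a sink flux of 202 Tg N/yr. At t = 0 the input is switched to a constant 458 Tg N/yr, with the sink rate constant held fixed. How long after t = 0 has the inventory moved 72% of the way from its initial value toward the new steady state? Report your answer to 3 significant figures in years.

τ = M₀/F₀ = 641000/202 = 3173 yr.
The remaining gap fraction is e^(−t/τ); 72% covered ⇒ e^(−t/τ) = 0.280.
t = −τ ln(0.280) = 3173 × 1.273 = 4039 yr.

4040 yr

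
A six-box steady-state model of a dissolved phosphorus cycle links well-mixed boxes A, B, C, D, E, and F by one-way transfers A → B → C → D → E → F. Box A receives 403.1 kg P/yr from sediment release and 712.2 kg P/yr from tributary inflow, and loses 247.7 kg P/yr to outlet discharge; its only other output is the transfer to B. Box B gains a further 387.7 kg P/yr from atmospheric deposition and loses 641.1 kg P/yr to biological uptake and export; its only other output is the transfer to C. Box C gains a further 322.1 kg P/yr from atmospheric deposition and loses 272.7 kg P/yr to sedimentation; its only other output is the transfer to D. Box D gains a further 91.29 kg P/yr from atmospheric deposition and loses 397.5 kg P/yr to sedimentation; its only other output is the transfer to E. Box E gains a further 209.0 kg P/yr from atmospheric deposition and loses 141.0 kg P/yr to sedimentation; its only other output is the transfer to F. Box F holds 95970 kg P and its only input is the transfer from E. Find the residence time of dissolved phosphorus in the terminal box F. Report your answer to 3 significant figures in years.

Box A: F(A→B) = (403.1 + 712.2) − 247.7 = 867.60 kg P/yr.
Box B: F(B→C) = (867.60 + 387.7) − 641.1 = 614.20 kg P/yr.
Box C: F(C→D) = (614.20 + 322.1) − 272.7 = 663.60 kg P/yr.
Box D: F(D→E) = (663.60 + 91.29) − 397.5 = 357.39 kg P/yr.
Box E: F(E→F) = (357.39 + 209.0) − 141.0 = 425.39 kg P/yr.
Box F throughput = its input = 425.39 kg P/yr; τ = 95970 / 425.39 = 225.6 yr.

226 yr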